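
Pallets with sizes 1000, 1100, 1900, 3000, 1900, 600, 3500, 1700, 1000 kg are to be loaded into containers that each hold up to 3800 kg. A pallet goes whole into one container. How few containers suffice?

Total = 3500 + 3000 + 1900 + 1900 + 1700 + 1100 + 1000 + 1000 + 600 = 15700 kg.
Lower bound: ⌈15700/3800⌉ = 5 containers.
A packing using 5 containers:
  container 1: 3500 = 3500
  container 2: 3000 + 600 = 3600
  container 3: 1900 + 1900 = 3800
  container 4: 1700 + 1100 + 1000 = 3800
  container 5: 1000 = 1000
This matches the lower bound, so 5 is optimal.

5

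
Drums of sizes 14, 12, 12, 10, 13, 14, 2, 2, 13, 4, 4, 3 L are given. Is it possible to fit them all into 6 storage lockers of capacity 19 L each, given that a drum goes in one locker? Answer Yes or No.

Total = 103 L; ⌈103/19⌉ = 6.
7 drums each exceed half the capacity and cannot share a locker, forcing at least 7 storage lockers.
At least 7 storage lockers are required, but only 6 are allowed.

No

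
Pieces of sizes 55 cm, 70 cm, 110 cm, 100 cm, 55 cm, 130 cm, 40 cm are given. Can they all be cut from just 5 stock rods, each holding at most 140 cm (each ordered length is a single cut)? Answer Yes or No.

Yes

A valid assignment using 5 stock rods:
  stock rod 1: 130 = 130
  stock rod 2: 110 = 110
  stock rod 3: 100 + 40 = 140
  stock rod 4: 70 + 55 = 125
  stock rod 5: 55 = 55
Every load is within 140 cm, so 5 stock rods suffice.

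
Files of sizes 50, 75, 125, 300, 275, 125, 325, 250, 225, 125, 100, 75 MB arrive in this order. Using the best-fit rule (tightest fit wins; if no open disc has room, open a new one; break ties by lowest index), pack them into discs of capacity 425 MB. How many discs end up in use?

  50 → disc 1 (new)  [load 50/425]
  75 → disc 1  [load 125/425]
  125 → disc 1  [load 250/425]
  300 → disc 2 (new)  [load 300/425]
  275 → disc 3 (new)  [load 275/425]
  125 → disc 2  [load 425/425]
  325 → disc 4 (new)  [load 325/425]
  250 → disc 5 (new)  [load 250/425]
  225 → disc 6 (new)  [load 225/425]
  125 → disc 3  [load 400/425]
  100 → disc 4  [load 425/425]
  75 → disc 1  [load 325/425]
6 discs opened.

6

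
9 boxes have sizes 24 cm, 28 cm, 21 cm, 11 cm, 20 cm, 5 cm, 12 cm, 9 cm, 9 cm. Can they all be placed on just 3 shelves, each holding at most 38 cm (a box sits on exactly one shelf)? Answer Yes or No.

No

Total = 139 cm; ⌈139/38⌉ = 4.
At least 4 shelves are required, but only 3 are allowed.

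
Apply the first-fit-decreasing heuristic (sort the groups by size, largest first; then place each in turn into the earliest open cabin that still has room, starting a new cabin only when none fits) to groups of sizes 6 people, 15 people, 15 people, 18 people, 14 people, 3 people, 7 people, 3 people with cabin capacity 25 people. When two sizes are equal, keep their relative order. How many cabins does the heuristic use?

Sorted descending: 18, 15, 15, 14, 7, 6, 3, 3.
  18 → cabin 1 (new)  [load 18/25]
  15 → cabin 2 (new)  [load 15/25]
  15 → cabin 3 (new)  [load 15/25]
  14 → cabin 4 (new)  [load 14/25]
  7 → cabin 1  [load 25/25]
  6 → cabin 2  [load 21/25]
  3 → cabin 2  [load 24/25]
  3 → cabin 3  [load 18/25]
4 cabins opened.

4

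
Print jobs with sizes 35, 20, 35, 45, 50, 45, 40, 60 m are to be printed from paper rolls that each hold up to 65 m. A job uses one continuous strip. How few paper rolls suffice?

7

Total = 60 + 50 + 45 + 45 + 40 + 35 + 35 + 20 = 330 m.
Lower bound: ⌈330/65⌉ = 6 paper rolls.
Also, 7 print jobs each exceed 65/2 m, and no two of those can share a roll, so at least 7 paper rolls are needed.
A packing using 7 paper rolls:
  roll 1: 60 = 60
  roll 2: 50 = 50
  roll 3: 45 + 20 = 65
  roll 4: 45 = 45
  roll 5: 40 = 40
  roll 6: 35 = 35
  roll 7: 35 = 35
This matches the lower bound, so 7 is optimal.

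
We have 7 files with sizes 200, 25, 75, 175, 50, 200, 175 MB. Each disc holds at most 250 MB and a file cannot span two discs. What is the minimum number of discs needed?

Total = 200 + 200 + 175 + 175 + 75 + 50 + 25 = 900 MB.
Lower bound: ⌈900/250⌉ = 4 discs.
A packing using 4 discs:
  disc 1: 200 + 50 = 250
  disc 2: 200 + 25 = 225
  disc 3: 175 + 75 = 250
  disc 4: 175 = 175
This matches the lower bound, so 4 is optimal.

4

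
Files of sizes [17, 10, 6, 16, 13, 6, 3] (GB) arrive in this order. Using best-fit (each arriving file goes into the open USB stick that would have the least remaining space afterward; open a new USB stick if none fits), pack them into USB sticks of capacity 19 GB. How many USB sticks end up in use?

4

  17 → USB stick 1 (new)  [load 17/19]
  10 → USB stick 2 (new)  [load 10/19]
  6 → USB stick 2  [load 16/19]
  16 → USB stick 3 (new)  [load 16/19]
  13 → USB stick 4 (new)  [load 13/19]
  6 → USB stick 4  [load 19/19]
  3 → USB stick 2  [load 19/19]
4 USB sticks opened.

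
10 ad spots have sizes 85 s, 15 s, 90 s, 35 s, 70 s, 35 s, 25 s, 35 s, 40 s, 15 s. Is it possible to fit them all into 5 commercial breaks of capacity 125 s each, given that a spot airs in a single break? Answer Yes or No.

A valid assignment using 4 commercial breaks:
  break 1: 90 + 35 = 125
  break 2: 85 + 40 = 125
  break 3: 70 + 35 + 15 = 120
  break 4: 35 + 25 + 15 = 75
That uses only 4 ≤ 5, so 5 commercial breaks are enough.

Yes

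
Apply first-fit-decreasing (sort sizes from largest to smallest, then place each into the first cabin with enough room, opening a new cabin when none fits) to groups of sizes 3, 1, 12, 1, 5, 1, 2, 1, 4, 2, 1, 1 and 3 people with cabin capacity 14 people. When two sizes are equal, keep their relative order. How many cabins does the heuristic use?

Sorted descending: 12, 5, 4, 3, 3, 2, 2, 1, 1, 1, 1, 1, 1.
  12 → cabin 1 (new)  [load 12/14]
  5 → cabin 2 (new)  [load 5/14]
  4 → cabin 2  [load 9/14]
  3 → cabin 2  [load 12/14]
  3 → cabin 3 (new)  [load 3/14]
  2 → cabin 1  [load 14/14]
  2 → cabin 2  [load 14/14]
  1 → cabin 3  [load 4/14]
  1 → cabin 3  [load 5/14]
  1 → cabin 3  [load 6/14]
  1 → cabin 3  [load 7/14]
  1 → cabin 3  [load 8/14]
  1 → cabin 3  [load 9/14]
3 cabins opened.

3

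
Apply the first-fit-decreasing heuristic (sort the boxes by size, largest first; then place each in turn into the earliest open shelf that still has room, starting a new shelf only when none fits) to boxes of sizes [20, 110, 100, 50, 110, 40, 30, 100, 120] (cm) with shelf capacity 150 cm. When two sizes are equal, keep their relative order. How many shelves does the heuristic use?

Sorted descending: 120, 110, 110, 100, 100, 50, 40, 30, 20.
  120 → shelf 1 (new)  [load 120/150]
  110 → shelf 2 (new)  [load 110/150]
  110 → shelf 3 (new)  [load 110/150]
  100 → shelf 4 (new)  [load 100/150]
  100 → shelf 5 (new)  [load 100/150]
  50 → shelf 4  [load 150/150]
  40 → shelf 2  [load 150/150]
  30 → shelf 1  [load 150/150]
  20 → shelf 3  [load 130/150]
5 shelves opened.

5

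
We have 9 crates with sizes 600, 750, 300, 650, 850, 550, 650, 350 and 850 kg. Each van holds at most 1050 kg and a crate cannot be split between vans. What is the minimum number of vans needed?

7

Total = 850 + 850 + 750 + 650 + 650 + 600 + 550 + 350 + 300 = 5550 kg.
Lower bound: ⌈5550/1050⌉ = 6 vans.
Also, 7 crates each exceed 525 kg, and no two of those can share a van, so at least 7 vans are needed.
A packing using 7 vans:
  van 1: 850 = 850
  van 2: 850 = 850
  van 3: 750 + 300 = 1050
  van 4: 650 + 350 = 1000
  van 5: 650 = 650
  van 6: 600 = 600
  van 7: 550 = 550
This matches the lower bound, so 7 is optimal.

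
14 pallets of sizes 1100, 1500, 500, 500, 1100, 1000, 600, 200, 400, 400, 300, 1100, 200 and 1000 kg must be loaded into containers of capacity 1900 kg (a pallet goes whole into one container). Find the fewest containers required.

Total = 1500 + 1100 + 1100 + 1100 + 1000 + 1000 + 600 + 500 + 500 + 400 + 400 + 300 + 200 + 200 = 9900 kg.
Lower bound: ⌈9900/1900⌉ = 6 containers.
A packing using 6 containers:
  container 1: 1500 + 400 = 1900
  container 2: 1100 + 600 + 200 = 1900
  container 3: 1100 + 500 + 300 = 1900
  container 4: 1100 + 500 + 200 = 1800
  container 5: 1000 + 400 = 1400
  container 6: 1000 = 1000
This matches the lower bound, so 6 is optimal.

6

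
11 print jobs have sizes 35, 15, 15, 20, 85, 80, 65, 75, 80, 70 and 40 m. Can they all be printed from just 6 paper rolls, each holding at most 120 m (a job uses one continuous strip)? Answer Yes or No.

A valid assignment using 6 paper rolls:
  roll 1: 85 + 35 = 120
  roll 2: 80 + 40 = 120
  roll 3: 80 + 20 + 15 = 115
  roll 4: 75 + 15 = 90
  roll 5: 70 = 70
  roll 6: 65 = 65
Every load is within 120 m, so 6 paper rolls suffice.

Yes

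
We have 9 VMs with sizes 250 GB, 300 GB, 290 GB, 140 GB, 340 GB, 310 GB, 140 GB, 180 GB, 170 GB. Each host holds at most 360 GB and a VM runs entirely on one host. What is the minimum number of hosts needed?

7

Total = 340 + 310 + 300 + 290 + 250 + 180 + 170 + 140 + 140 = 2120 GB.
Lower bound: ⌈2120/360⌉ = 6 hosts.
A packing using 7 hosts:
  host 1: 340 = 340
  host 2: 310 = 310
  host 3: 300 = 300
  host 4: 290 = 290
  host 5: 250 = 250
  host 6: 180 + 170 = 350
  host 7: 140 + 140 = 280
No arrangement into 6 hosts stays within capacity, so 7 is optimal.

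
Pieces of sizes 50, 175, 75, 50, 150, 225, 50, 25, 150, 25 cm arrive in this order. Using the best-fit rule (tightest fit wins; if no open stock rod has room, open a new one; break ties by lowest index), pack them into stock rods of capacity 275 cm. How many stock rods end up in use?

4

  50 → stock rod 1 (new)  [load 50/275]
  175 → stock rod 1  [load 225/275]
  75 → stock rod 2 (new)  [load 75/275]
  50 → stock rod 1  [load 275/275]
  150 → stock rod 2  [load 225/275]
  225 → stock rod 3 (new)  [load 225/275]
  50 → stock rod 2  [load 275/275]
  25 → stock rod 3  [load 250/275]
  150 → stock rod 4 (new)  [load 150/275]
  25 → stock rod 3  [load 275/275]
4 stock rods opened.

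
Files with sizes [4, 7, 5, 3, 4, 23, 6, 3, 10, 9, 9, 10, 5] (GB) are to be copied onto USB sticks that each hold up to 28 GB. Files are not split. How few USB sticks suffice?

Total = 23 + 10 + 10 + 9 + 9 + 7 + 6 + 5 + 5 + 4 + 4 + 3 + 3 = 98 GB.
Lower bound: ⌈98/28⌉ = 4 USB sticks.
A packing using 4 USB sticks:
  USB stick 1: 23 + 5 = 28
  USB stick 2: 10 + 10 + 7 = 27
  USB stick 3: 9 + 9 + 6 + 4 = 28
  USB stick 4: 5 + 4 + 3 + 3 = 15
This matches the lower bound, so 4 is optimal.

4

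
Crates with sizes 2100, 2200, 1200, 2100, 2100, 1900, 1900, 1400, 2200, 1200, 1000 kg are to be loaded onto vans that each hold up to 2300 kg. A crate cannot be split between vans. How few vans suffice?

Total = 2200 + 2200 + 2100 + 2100 + 2100 + 1900 + 1900 + 1400 + 1200 + 1200 + 1000 = 19300 kg.
Lower bound: ⌈19300/2300⌉ = 9 vans.
Also, 10 crates each exceed 1150 kg, and no two of those can share a van, so at least 10 vans are needed.
A packing using 10 vans:
  van 1: 2200 = 2200
  van 2: 2200 = 2200
  van 3: 2100 = 2100
  van 4: 2100 = 2100
  van 5: 2100 = 2100
  van 6: 1900 = 1900
  van 7: 1900 = 1900
  van 8: 1400 = 1400
  van 9: 1200 + 1000 = 2200
  van 10: 1200 = 1200
This matches the lower bound, so 10 is optimal.

10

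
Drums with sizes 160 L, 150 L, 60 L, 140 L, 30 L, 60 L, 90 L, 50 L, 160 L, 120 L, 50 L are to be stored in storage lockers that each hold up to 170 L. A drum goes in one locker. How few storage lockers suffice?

7

Total = 160 + 160 + 150 + 140 + 120 + 90 + 60 + 60 + 50 + 50 + 30 = 1070 L.
Lower bound: ⌈1070/170⌉ = 7 storage lockers.
A packing using 7 storage lockers:
  locker 1: 160 = 160
  locker 2: 160 = 160
  locker 3: 150 = 150
  locker 4: 140 + 30 = 170
  locker 5: 120 + 50 = 170
  locker 6: 90 + 60 = 150
  locker 7: 60 + 50 = 110
This matches the lower bound, so 7 is optimal.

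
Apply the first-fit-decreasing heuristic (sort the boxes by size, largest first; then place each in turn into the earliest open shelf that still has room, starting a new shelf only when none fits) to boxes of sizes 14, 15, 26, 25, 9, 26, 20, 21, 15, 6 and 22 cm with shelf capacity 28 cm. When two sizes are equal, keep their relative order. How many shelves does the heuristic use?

9

Sorted descending: 26, 26, 25, 22, 21, 20, 15, 15, 14, 9, 6.
  26 → shelf 1 (new)  [load 26/28]
  26 → shelf 2 (new)  [load 26/28]
  25 → shelf 3 (new)  [load 25/28]
  22 → shelf 4 (new)  [load 22/28]
  21 → shelf 5 (new)  [load 21/28]
  20 → shelf 6 (new)  [load 20/28]
  15 → shelf 7 (new)  [load 15/28]
  15 → shelf 8 (new)  [load 15/28]
  14 → shelf 9 (new)  [load 14/28]
  9 → shelf 7  [load 24/28]
  6 → shelf 4  [load 28/28]
9 shelves opened.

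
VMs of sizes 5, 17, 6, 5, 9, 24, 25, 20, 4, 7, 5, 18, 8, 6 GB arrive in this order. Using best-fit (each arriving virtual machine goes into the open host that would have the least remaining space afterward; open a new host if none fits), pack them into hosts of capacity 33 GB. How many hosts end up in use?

5

  5 → host 1 (new)  [load 5/33]
  17 → host 1  [load 22/33]
  6 → host 1  [load 28/33]
  5 → host 1  [load 33/33]
  9 → host 2 (new)  [load 9/33]
  24 → host 2  [load 33/33]
  25 → host 3 (new)  [load 25/33]
  20 → host 4 (new)  [load 20/33]
  4 → host 3  [load 29/33]
  7 → host 4  [load 27/33]
  5 → host 4  [load 32/33]
  18 → host 5 (new)  [load 18/33]
  8 → host 5  [load 26/33]
  6 → host 5  [load 32/33]
5 hosts opened.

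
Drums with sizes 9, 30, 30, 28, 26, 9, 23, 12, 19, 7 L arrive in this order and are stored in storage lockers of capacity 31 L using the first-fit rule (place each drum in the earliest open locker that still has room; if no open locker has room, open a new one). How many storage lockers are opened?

  9 → locker 1 (new)  [load 9/31]
  30 → locker 2 (new)  [load 30/31]
  30 → locker 3 (new)  [load 30/31]
  28 → locker 4 (new)  [load 28/31]
  26 → locker 5 (new)  [load 26/31]
  9 → locker 1  [load 18/31]
  23 → locker 6 (new)  [load 23/31]
  12 → locker 1  [load 30/31]
  19 → locker 7 (new)  [load 19/31]
  7 → locker 6  [load 30/31]
7 storage lockers opened.

7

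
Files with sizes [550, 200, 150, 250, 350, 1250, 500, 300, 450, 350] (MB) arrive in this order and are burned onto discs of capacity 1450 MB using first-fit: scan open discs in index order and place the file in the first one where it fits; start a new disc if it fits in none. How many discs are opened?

  550 → disc 1 (new)  [load 550/1450]
  200 → disc 1  [load 750/1450]
  150 → disc 1  [load 900/1450]
  250 → disc 1  [load 1150/1450]
  350 → disc 2 (new)  [load 350/1450]
  1250 → disc 3 (new)  [load 1250/1450]
  500 → disc 2  [load 850/1450]
  300 → disc 1  [load 1450/1450]
  450 → disc 2  [load 1300/1450]
  350 → disc 4 (new)  [load 350/1450]
4 discs opened.

4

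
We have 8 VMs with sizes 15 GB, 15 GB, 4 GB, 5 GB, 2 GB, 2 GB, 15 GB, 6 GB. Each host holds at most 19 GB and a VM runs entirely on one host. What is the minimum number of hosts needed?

Total = 15 + 15 + 15 + 6 + 5 + 4 + 2 + 2 = 64 GB.
Lower bound: ⌈64/19⌉ = 4 hosts.
A packing using 4 hosts:
  host 1: 15 + 4 = 19
  host 2: 15 + 2 + 2 = 19
  host 3: 15 = 15
  host 4: 6 + 5 = 11
This matches the lower bound, so 4 is optimal.

4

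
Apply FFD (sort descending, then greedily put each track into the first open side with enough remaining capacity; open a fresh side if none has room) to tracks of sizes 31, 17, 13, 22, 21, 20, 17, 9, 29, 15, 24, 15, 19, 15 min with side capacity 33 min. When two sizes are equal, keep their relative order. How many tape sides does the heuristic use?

Sorted descending: 31, 29, 24, 22, 21, 20, 19, 17, 17, 15, 15, 15, 13, 9.
  31 → side 1 (new)  [load 31/33]
  29 → side 2 (new)  [load 29/33]
  24 → side 3 (new)  [load 24/33]
  22 → side 4 (new)  [load 22/33]
  21 → side 5 (new)  [load 21/33]
  20 → side 6 (new)  [load 20/33]
  19 → side 7 (new)  [load 19/33]
  17 → side 8 (new)  [load 17/33]
  17 → side 9 (new)  [load 17/33]
  15 → side 8  [load 32/33]
  15 → side 9  [load 32/33]
  15 → side 10 (new)  [load 15/33]
  13 → side 6  [load 33/33]
  9 → side 3  [load 33/33]
10 tape sides opened.

10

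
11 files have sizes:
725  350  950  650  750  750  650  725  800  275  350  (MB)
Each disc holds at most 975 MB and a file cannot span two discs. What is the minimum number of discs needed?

9

Total = 950 + 800 + 750 + 750 + 725 + 725 + 650 + 650 + 350 + 350 + 275 = 6975 MB.
Lower bound: ⌈6975/975⌉ = 8 discs.
A packing using 9 discs:
  disc 1: 950 = 950
  disc 2: 800 = 800
  disc 3: 750 = 750
  disc 4: 750 = 750
  disc 5: 725 = 725
  disc 6: 725 = 725
  disc 7: 650 + 275 = 925
  disc 8: 650 = 650
  disc 9: 350 + 350 = 700
No arrangement into 8 discs stays within capacity, so 9 is optimal.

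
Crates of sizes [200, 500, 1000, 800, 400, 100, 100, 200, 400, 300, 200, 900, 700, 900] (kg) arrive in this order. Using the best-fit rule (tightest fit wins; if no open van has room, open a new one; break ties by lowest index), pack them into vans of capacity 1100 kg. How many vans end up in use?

  200 → van 1 (new)  [load 200/1100]
  500 → van 1  [load 700/1100]
  1000 → van 2 (new)  [load 1000/1100]
  800 → van 3 (new)  [load 800/1100]
  400 → van 1  [load 1100/1100]
  100 → van 2  [load 1100/1100]
  100 → van 3  [load 900/1100]
  200 → van 3  [load 1100/1100]
  400 → van 4 (new)  [load 400/1100]
  300 → van 4  [load 700/1100]
  200 → van 4  [load 900/1100]
  900 → van 5 (new)  [load 900/1100]
  700 → van 6 (new)  [load 700/1100]
  900 → van 7 (new)  [load 900/1100]
7 vans opened.

7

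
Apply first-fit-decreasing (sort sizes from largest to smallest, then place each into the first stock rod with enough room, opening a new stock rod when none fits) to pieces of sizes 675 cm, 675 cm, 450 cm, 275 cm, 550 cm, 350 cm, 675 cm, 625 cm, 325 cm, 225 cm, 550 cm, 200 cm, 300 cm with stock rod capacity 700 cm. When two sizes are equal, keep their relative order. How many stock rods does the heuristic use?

Sorted descending: 675, 675, 675, 625, 550, 550, 450, 350, 325, 300, 275, 225, 200.
  675 → stock rod 1 (new)  [load 675/700]
  675 → stock rod 2 (new)  [load 675/700]
  675 → stock rod 3 (new)  [load 675/700]
  625 → stock rod 4 (new)  [load 625/700]
  550 → stock rod 5 (new)  [load 550/700]
  550 → stock rod 6 (new)  [load 550/700]
  450 → stock rod 7 (new)  [load 450/700]
  350 → stock rod 8 (new)  [load 350/700]
  325 → stock rod 8  [load 675/700]
  300 → stock rod 9 (new)  [load 300/700]
  275 → stock rod 9  [load 575/700]
  225 → stock rod 7  [load 675/700]
  200 → stock rod 10 (new)  [load 200/700]
10 stock rods opened.

10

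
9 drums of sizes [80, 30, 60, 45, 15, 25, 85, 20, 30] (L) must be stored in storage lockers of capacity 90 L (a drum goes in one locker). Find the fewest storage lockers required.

5

Total = 85 + 80 + 60 + 45 + 30 + 30 + 25 + 20 + 15 = 390 L.
Lower bound: ⌈390/90⌉ = 5 storage lockers.
A packing using 5 storage lockers:
  locker 1: 85 = 85
  locker 2: 80 = 80
  locker 3: 60 + 30 = 90
  locker 4: 45 + 30 + 15 = 90
  locker 5: 25 + 20 = 45
This matches the lower bound, so 5 is optimal.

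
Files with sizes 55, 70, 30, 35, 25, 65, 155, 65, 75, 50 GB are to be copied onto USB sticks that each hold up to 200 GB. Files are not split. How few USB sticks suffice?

Total = 155 + 75 + 70 + 65 + 65 + 55 + 50 + 35 + 30 + 25 = 625 GB.
Lower bound: ⌈625/200⌉ = 4 USB sticks.
A packing using 4 USB sticks:
  USB stick 1: 155 + 35 = 190
  USB stick 2: 75 + 70 + 55 = 200
  USB stick 3: 65 + 65 + 50 = 180
  USB stick 4: 30 + 25 = 55
This matches the lower bound, so 4 is optimal.

4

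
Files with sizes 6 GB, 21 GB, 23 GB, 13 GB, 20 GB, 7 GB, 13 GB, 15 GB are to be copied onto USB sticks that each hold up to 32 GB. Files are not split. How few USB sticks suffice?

Total = 23 + 21 + 20 + 15 + 13 + 13 + 7 + 6 = 118 GB.
Lower bound: ⌈118/32⌉ = 4 USB sticks.
A packing using 5 USB sticks:
  USB stick 1: 23 + 7 = 30
  USB stick 2: 21 + 6 = 27
  USB stick 3: 20 = 20
  USB stick 4: 15 + 13 = 28
  USB stick 5: 13 = 13
No arrangement into 4 USB sticks stays within capacity, so 5 is optimal.

5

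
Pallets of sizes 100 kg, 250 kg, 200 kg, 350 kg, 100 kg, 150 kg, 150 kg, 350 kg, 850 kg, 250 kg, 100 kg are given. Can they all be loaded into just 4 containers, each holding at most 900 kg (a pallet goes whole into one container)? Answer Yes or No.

A valid assignment using 4 containers:
  container 1: 850 = 850
  container 2: 350 + 350 + 200 = 900
  container 3: 250 + 250 + 150 + 150 + 100 = 900
  container 4: 100 + 100 = 200
Every load is within 900 kg, so 4 containers suffice.

Yes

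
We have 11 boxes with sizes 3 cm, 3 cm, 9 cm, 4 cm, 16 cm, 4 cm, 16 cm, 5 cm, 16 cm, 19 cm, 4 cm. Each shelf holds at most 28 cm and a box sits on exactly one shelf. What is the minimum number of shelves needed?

4

Total = 19 + 16 + 16 + 16 + 9 + 5 + 4 + 4 + 4 + 3 + 3 = 99 cm.
Lower bound: ⌈99/28⌉ = 4 shelves.
A packing using 4 shelves:
  shelf 1: 19 + 9 = 28
  shelf 2: 16 + 5 + 4 + 3 = 28
  shelf 3: 16 + 4 + 4 + 3 = 27
  shelf 4: 16 = 16
This matches the lower bound, so 4 is optimal.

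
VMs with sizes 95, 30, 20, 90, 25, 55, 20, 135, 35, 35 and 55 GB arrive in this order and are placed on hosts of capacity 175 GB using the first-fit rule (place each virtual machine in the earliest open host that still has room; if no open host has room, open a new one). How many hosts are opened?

4

  95 → host 1 (new)  [load 95/175]
  30 → host 1  [load 125/175]
  20 → host 1  [load 145/175]
  90 → host 2 (new)  [load 90/175]
  25 → host 1  [load 170/175]
  55 → host 2  [load 145/175]
  20 → host 2  [load 165/175]
  135 → host 3 (new)  [load 135/175]
  35 → host 3  [load 170/175]
  35 → host 4 (new)  [load 35/175]
  55 → host 4  [load 90/175]
4 hosts opened.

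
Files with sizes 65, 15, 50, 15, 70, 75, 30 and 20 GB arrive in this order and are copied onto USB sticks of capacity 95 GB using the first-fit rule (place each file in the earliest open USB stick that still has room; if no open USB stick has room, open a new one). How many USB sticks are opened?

4

  65 → USB stick 1 (new)  [load 65/95]
  15 → USB stick 1  [load 80/95]
  50 → USB stick 2 (new)  [load 50/95]
  15 → USB stick 1  [load 95/95]
  70 → USB stick 3 (new)  [load 70/95]
  75 → USB stick 4 (new)  [load 75/95]
  30 → USB stick 2  [load 80/95]
  20 → USB stick 3  [load 90/95]
4 USB sticks opened.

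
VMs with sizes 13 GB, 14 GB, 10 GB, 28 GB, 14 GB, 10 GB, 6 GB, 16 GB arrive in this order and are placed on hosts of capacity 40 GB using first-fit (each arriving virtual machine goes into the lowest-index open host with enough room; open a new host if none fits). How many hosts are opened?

3

  13 → host 1 (new)  [load 13/40]
  14 → host 1  [load 27/40]
  10 → host 1  [load 37/40]
  28 → host 2 (new)  [load 28/40]
  14 → host 3 (new)  [load 14/40]
  10 → host 2  [load 38/40]
  6 → host 3  [load 20/40]
  16 → host 3  [load 36/40]
3 hosts opened.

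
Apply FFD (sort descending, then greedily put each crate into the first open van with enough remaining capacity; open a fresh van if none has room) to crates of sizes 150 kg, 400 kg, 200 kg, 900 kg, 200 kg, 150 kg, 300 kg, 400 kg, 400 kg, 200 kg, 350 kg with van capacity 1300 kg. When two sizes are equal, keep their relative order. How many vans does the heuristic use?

3

Sorted descending: 900, 400, 400, 400, 350, 300, 200, 200, 200, 150, 150.
  900 → van 1 (new)  [load 900/1300]
  400 → van 1  [load 1300/1300]
  400 → van 2 (new)  [load 400/1300]
  400 → van 2  [load 800/1300]
  350 → van 2  [load 1150/1300]
  300 → van 3 (new)  [load 300/1300]
  200 → van 3  [load 500/1300]
  200 → van 3  [load 700/1300]
  200 → van 3  [load 900/1300]
  150 → van 2  [load 1300/1300]
  150 → van 3  [load 1050/1300]
3 vans opened.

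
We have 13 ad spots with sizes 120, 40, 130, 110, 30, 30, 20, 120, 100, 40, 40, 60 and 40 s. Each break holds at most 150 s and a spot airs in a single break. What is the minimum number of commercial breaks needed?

Total = 130 + 120 + 120 + 110 + 100 + 60 + 40 + 40 + 40 + 40 + 30 + 30 + 20 = 880 s.
Lower bound: ⌈880/150⌉ = 6 commercial breaks.
A packing using 6 commercial breaks:
  break 1: 130 + 20 = 150
  break 2: 120 + 30 = 150
  break 3: 120 + 30 = 150
  break 4: 110 + 40 = 150
  break 5: 100 + 40 = 140
  break 6: 60 + 40 + 40 = 140
This matches the lower bound, so 6 is optimal.

6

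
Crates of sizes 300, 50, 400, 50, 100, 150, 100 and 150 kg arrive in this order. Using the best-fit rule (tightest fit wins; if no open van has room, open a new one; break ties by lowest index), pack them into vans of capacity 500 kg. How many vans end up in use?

  300 → van 1 (new)  [load 300/500]
  50 → van 1  [load 350/500]
  400 → van 2 (new)  [load 400/500]
  50 → van 2  [load 450/500]
  100 → van 1  [load 450/500]
  150 → van 3 (new)  [load 150/500]
  100 → van 3  [load 250/500]
  150 → van 3  [load 400/500]
3 vans opened.

3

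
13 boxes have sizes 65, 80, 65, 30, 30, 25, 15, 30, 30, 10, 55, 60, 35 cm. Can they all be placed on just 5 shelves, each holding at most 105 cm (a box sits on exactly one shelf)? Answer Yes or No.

No

Total = 530 cm; ⌈530/105⌉ = 6.
At least 6 shelves are required, but only 5 are allowed.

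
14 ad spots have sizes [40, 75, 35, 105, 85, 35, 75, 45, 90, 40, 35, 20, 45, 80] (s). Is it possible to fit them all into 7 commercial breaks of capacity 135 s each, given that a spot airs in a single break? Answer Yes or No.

Yes

A valid assignment using 7 commercial breaks:
  break 1: 105 + 20 = 125
  break 2: 90 + 45 = 135
  break 3: 85 + 45 = 130
  break 4: 80 + 40 = 120
  break 5: 75 + 40 = 115
  break 6: 75 + 35 = 110
  break 7: 35 + 35 = 70
Every load is within 135 s, so 7 commercial breaks suffice.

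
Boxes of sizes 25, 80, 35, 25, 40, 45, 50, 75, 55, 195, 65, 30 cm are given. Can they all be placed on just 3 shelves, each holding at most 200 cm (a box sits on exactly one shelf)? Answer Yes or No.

Total = 720 cm; ⌈720/200⌉ = 4.
At least 4 shelves are required, but only 3 are allowed.

No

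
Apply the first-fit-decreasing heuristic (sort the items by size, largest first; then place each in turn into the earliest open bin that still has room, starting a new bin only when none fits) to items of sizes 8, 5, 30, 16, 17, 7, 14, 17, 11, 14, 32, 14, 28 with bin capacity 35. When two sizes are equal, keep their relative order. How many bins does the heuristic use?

7

Sorted descending: 32, 30, 28, 17, 17, 16, 14, 14, 14, 11, 8, 7, 5.
  32 → bin 1 (new)  [load 32/35]
  30 → bin 2 (new)  [load 30/35]
  28 → bin 3 (new)  [load 28/35]
  17 → bin 4 (new)  [load 17/35]
  17 → bin 4  [load 34/35]
  16 → bin 5 (new)  [load 16/35]
  14 → bin 5  [load 30/35]
  14 → bin 6 (new)  [load 14/35]
  14 → bin 6  [load 28/35]
  11 → bin 7 (new)  [load 11/35]
  8 → bin 7  [load 19/35]
  7 → bin 3  [load 35/35]
  5 → bin 2  [load 35/35]
7 bins opened.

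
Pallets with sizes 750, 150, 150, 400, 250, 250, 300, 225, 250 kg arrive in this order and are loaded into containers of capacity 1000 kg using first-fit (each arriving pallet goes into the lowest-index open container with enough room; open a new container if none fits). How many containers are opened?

4

  750 → container 1 (new)  [load 750/1000]
  150 → container 1  [load 900/1000]
  150 → container 2 (new)  [load 150/1000]
  400 → container 2  [load 550/1000]
  250 → container 2  [load 800/1000]
  250 → container 3 (new)  [load 250/1000]
  300 → container 3  [load 550/1000]
  225 → container 3  [load 775/1000]
  250 → container 4 (new)  [load 250/1000]
4 containers opened.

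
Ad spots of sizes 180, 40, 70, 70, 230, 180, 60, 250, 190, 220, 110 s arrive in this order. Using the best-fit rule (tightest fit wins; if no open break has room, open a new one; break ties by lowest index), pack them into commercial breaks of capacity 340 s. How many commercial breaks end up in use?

  180 → break 1 (new)  [load 180/340]
  40 → break 1  [load 220/340]
  70 → break 1  [load 290/340]
  70 → break 2 (new)  [load 70/340]
  230 → break 2  [load 300/340]
  180 → break 3 (new)  [load 180/340]
  60 → break 3  [load 240/340]
  250 → break 4 (new)  [load 250/340]
  190 → break 5 (new)  [load 190/340]
  220 → break 6 (new)  [load 220/340]
  110 → break 6  [load 330/340]
6 commercial breaks opened.

6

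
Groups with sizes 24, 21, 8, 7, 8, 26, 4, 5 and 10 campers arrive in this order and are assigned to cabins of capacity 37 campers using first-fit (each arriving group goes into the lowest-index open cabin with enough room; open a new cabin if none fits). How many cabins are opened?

4

  24 → cabin 1 (new)  [load 24/37]
  21 → cabin 2 (new)  [load 21/37]
  8 → cabin 1  [load 32/37]
  7 → cabin 2  [load 28/37]
  8 → cabin 2  [load 36/37]
  26 → cabin 3 (new)  [load 26/37]
  4 → cabin 1  [load 36/37]
  5 → cabin 3  [load 31/37]
  10 → cabin 4 (new)  [load 10/37]
4 cabins opened.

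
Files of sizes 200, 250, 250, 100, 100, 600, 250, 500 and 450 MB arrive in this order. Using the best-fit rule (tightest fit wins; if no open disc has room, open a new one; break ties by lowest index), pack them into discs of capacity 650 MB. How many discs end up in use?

  200 → disc 1 (new)  [load 200/650]
  250 → disc 1  [load 450/650]
  250 → disc 2 (new)  [load 250/650]
  100 → disc 1  [load 550/650]
  100 → disc 1  [load 650/650]
  600 → disc 3 (new)  [load 600/650]
  250 → disc 2  [load 500/650]
  500 → disc 4 (new)  [load 500/650]
  450 → disc 5 (new)  [load 450/650]
5 discs opened.

5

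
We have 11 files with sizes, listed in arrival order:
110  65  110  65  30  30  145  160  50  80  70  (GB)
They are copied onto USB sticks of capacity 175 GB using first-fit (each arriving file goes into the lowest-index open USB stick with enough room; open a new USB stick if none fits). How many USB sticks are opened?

6

  110 → USB stick 1 (new)  [load 110/175]
  65 → USB stick 1  [load 175/175]
  110 → USB stick 2 (new)  [load 110/175]
  65 → USB stick 2  [load 175/175]
  30 → USB stick 3 (new)  [load 30/175]
  30 → USB stick 3  [load 60/175]
  145 → USB stick 4 (new)  [load 145/175]
  160 → USB stick 5 (new)  [load 160/175]
  50 → USB stick 3  [load 110/175]
  80 → USB stick 6 (new)  [load 80/175]
  70 → USB stick 6  [load 150/175]
6 USB sticks opened.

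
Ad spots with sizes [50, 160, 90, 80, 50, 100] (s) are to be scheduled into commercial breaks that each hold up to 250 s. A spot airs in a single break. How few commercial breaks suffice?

3

Total = 160 + 100 + 90 + 80 + 50 + 50 = 530 s.
Lower bound: ⌈530/250⌉ = 3 commercial breaks.
A packing using 3 commercial breaks:
  break 1: 160 + 90 = 250
  break 2: 100 + 80 + 50 = 230
  break 3: 50 = 50
This matches the lower bound, so 3 is optimal.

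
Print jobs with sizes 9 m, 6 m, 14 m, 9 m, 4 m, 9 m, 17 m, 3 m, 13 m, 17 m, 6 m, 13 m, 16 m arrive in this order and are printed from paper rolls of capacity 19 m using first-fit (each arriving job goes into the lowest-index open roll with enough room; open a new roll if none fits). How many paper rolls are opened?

8

  9 → roll 1 (new)  [load 9/19]
  6 → roll 1  [load 15/19]
  14 → roll 2 (new)  [load 14/19]
  9 → roll 3 (new)  [load 9/19]
  4 → roll 1  [load 19/19]
  9 → roll 3  [load 18/19]
  17 → roll 4 (new)  [load 17/19]
  3 → roll 2  [load 17/19]
  13 → roll 5 (new)  [load 13/19]
  17 → roll 6 (new)  [load 17/19]
  6 → roll 5  [load 19/19]
  13 → roll 7 (new)  [load 13/19]
  16 → roll 8 (new)  [load 16/19]
8 paper rolls opened.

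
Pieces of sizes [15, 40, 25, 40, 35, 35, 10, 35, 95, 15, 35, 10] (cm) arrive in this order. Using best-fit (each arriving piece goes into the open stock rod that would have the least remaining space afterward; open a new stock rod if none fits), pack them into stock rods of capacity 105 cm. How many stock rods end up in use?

  15 → stock rod 1 (new)  [load 15/105]
  40 → stock rod 1  [load 55/105]
  25 → stock rod 1  [load 80/105]
  40 → stock rod 2 (new)  [load 40/105]
  35 → stock rod 2  [load 75/105]
  35 → stock rod 3 (new)  [load 35/105]
  10 → stock rod 1  [load 90/105]
  35 → stock rod 3  [load 70/105]
  95 → stock rod 4 (new)  [load 95/105]
  15 → stock rod 1  [load 105/105]
  35 → stock rod 3  [load 105/105]
  10 → stock rod 4  [load 105/105]
4 stock rods opened.

4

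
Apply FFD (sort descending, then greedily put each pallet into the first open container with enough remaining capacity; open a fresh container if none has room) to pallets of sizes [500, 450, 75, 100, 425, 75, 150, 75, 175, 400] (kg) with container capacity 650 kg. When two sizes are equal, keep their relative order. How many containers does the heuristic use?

4

Sorted descending: 500, 450, 425, 400, 175, 150, 100, 75, 75, 75.
  500 → container 1 (new)  [load 500/650]
  450 → container 2 (new)  [load 450/650]
  425 → container 3 (new)  [load 425/650]
  400 → container 4 (new)  [load 400/650]
  175 → container 2  [load 625/650]
  150 → container 1  [load 650/650]
  100 → container 3  [load 525/650]
  75 → container 3  [load 600/650]
  75 → container 4  [load 475/650]
  75 → container 4  [load 550/650]
4 containers opened.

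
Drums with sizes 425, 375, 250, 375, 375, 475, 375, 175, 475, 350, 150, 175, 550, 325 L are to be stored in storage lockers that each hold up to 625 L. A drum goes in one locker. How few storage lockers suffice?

Total = 550 + 475 + 475 + 425 + 375 + 375 + 375 + 375 + 350 + 325 + 250 + 175 + 175 + 150 = 4850 L.
Lower bound: ⌈4850/625⌉ = 8 storage lockers.
Also, 10 drums each exceed 625/2 L, and no two of those can share a locker, so at least 10 storage lockers are needed.
A packing using 10 storage lockers:
  locker 1: 550 = 550
  locker 2: 475 + 150 = 625
  locker 3: 475 = 475
  locker 4: 425 + 175 = 600
  locker 5: 375 + 250 = 625
  locker 6: 375 + 175 = 550
  locker 7: 375 = 375
  locker 8: 375 = 375
  locker 9: 350 = 350
  locker 10: 325 = 325
This matches the lower bound, so 10 is optimal.

10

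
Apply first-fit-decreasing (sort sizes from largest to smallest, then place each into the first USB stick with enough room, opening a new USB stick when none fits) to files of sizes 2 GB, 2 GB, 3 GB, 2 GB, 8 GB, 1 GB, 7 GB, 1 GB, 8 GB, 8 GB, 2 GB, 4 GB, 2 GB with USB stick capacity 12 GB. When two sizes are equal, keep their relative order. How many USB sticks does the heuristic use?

Sorted descending: 8, 8, 8, 7, 4, 3, 2, 2, 2, 2, 2, 1, 1.
  8 → USB stick 1 (new)  [load 8/12]
  8 → USB stick 2 (new)  [load 8/12]
  8 → USB stick 3 (new)  [load 8/12]
  7 → USB stick 4 (new)  [load 7/12]
  4 → USB stick 1  [load 12/12]
  3 → USB stick 2  [load 11/12]
  2 → USB stick 3  [load 10/12]
  2 → USB stick 3  [load 12/12]
  2 → USB stick 4  [load 9/12]
  2 → USB stick 4  [load 11/12]
  2 → USB stick 5 (new)  [load 2/12]
  1 → USB stick 2  [load 12/12]
  1 → USB stick 4  [load 12/12]
5 USB sticks opened.

5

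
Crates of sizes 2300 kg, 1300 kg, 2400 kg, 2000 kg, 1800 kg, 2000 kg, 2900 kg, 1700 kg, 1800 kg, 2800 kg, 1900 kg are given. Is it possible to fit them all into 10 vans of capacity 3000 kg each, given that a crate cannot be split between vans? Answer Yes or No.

A valid assignment using 10 vans:
  van 1: 2900 = 2900
  van 2: 2800 = 2800
  van 3: 2400 = 2400
  van 4: 2300 = 2300
  van 5: 2000 = 2000
  van 6: 2000 = 2000
  van 7: 1900 = 1900
  van 8: 1800 = 1800
  van 9: 1800 = 1800
  van 10: 1700 + 1300 = 3000
Every load is within 3000 kg, so 10 vans suffice.

Yes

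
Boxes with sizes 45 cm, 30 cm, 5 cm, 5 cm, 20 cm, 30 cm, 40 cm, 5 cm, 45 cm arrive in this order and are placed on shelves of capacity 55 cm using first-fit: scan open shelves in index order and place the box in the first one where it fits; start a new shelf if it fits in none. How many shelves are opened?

5

  45 → shelf 1 (new)  [load 45/55]
  30 → shelf 2 (new)  [load 30/55]
  5 → shelf 1  [load 50/55]
  5 → shelf 1  [load 55/55]
  20 → shelf 2  [load 50/55]
  30 → shelf 3 (new)  [load 30/55]
  40 → shelf 4 (new)  [load 40/55]
  5 → shelf 2  [load 55/55]
  45 → shelf 5 (new)  [load 45/55]
5 shelves opened.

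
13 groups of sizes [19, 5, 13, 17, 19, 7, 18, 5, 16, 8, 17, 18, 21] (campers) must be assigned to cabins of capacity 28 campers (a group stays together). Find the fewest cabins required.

9

Total = 21 + 19 + 19 + 18 + 18 + 17 + 17 + 16 + 13 + 8 + 7 + 5 + 5 = 183 campers.
Lower bound: ⌈183/28⌉ = 7 cabins.
Also, 8 groups each exceed 14 campers, and no two of those can share a cabin, so at least 8 cabins are needed.
A packing using 9 cabins:
  cabin 1: 21 + 7 = 28
  cabin 2: 19 + 8 = 27
  cabin 3: 19 + 5 = 24
  cabin 4: 18 + 5 = 23
  cabin 5: 18 = 18
  cabin 6: 17 = 17
  cabin 7: 17 = 17
  cabin 8: 16 = 16
  cabin 9: 13 = 13
No arrangement into 8 cabins stays within capacity, so 9 is optimal.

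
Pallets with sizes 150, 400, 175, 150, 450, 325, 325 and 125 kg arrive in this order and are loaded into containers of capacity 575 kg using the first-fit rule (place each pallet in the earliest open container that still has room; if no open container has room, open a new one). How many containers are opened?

  150 → container 1 (new)  [load 150/575]
  400 → container 1  [load 550/575]
  175 → container 2 (new)  [load 175/575]
  150 → container 2  [load 325/575]
  450 → container 3 (new)  [load 450/575]
  325 → container 4 (new)  [load 325/575]
  325 → container 5 (new)  [load 325/575]
  125 → container 2  [load 450/575]
5 containers opened.

5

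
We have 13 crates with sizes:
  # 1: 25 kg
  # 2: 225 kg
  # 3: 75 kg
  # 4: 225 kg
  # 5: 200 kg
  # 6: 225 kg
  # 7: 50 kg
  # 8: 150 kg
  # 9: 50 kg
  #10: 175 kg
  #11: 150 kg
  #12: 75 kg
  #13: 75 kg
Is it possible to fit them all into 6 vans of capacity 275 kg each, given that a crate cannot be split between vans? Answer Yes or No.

Total = 1700 kg; ⌈1700/275⌉ = 7.
At least 7 vans are required, but only 6 are allowed.

No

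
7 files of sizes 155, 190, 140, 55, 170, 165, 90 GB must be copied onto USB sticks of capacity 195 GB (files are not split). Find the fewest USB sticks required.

6

Total = 190 + 170 + 165 + 155 + 140 + 90 + 55 = 965 GB.
Lower bound: ⌈965/195⌉ = 5 USB sticks.
A packing using 6 USB sticks:
  USB stick 1: 190 = 190
  USB stick 2: 170 = 170
  USB stick 3: 165 = 165
  USB stick 4: 155 = 155
  USB stick 5: 140 + 55 = 195
  USB stick 6: 90 = 90
No arrangement into 5 USB sticks stays within capacity, so 6 is optimal.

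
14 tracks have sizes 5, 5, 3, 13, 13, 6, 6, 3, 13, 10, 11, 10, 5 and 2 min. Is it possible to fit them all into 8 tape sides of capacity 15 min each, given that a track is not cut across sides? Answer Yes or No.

Yes

A valid assignment using 8 tape sides:
  side 1: 13 + 2 = 15
  side 2: 13 = 13
  side 3: 13 = 13
  side 4: 11 + 3 = 14
  side 5: 10 + 5 = 15
  side 6: 10 + 5 = 15
  side 7: 6 + 6 + 3 = 15
  side 8: 5 = 5
Every load is within 15 min, so 8 tape sides suffice.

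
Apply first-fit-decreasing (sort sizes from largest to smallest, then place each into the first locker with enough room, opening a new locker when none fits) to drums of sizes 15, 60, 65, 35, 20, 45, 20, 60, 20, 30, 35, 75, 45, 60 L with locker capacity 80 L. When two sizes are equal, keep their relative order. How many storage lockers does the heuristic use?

8

Sorted descending: 75, 65, 60, 60, 60, 45, 45, 35, 35, 30, 20, 20, 20, 15.
  75 → locker 1 (new)  [load 75/80]
  65 → locker 2 (new)  [load 65/80]
  60 → locker 3 (new)  [load 60/80]
  60 → locker 4 (new)  [load 60/80]
  60 → locker 5 (new)  [load 60/80]
  45 → locker 6 (new)  [load 45/80]
  45 → locker 7 (new)  [load 45/80]
  35 → locker 6  [load 80/80]
  35 → locker 7  [load 80/80]
  30 → locker 8 (new)  [load 30/80]
  20 → locker 3  [load 80/80]
  20 → locker 4  [load 80/80]
  20 → locker 5  [load 80/80]
  15 → locker 2  [load 80/80]
8 storage lockers opened.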